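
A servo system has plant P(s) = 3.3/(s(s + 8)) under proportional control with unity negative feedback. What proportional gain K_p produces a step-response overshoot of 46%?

From %OS = 100·exp(−πζ/√(1−ζ²)) = 46%, ζ = −ln(0.46)/√(π²+ln²(0.46)) = 0.24.
Characteristic equation s² + 8s + 3.3K_p = 0 gives ζ = 8/(2√(3.3K_p)).
Setting ζ = 0.24: √(3.3K_p) = 8/(2·0.24) = 16.67, so K_p = 277.9/3.3 = 84.2.

K_p = 84.2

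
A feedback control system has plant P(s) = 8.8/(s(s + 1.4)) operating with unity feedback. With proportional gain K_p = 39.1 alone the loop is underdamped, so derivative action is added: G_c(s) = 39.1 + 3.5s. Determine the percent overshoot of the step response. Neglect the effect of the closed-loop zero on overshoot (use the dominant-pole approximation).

Forward path: (39.1 + 3.5s)·8.8/(s(s+1.4)). The closed-loop characteristic equation is s² + (1.4 + 8.8·3.5)s + 8.8·39.1 = 0.
That is s² + 32.2s + 344.1 = 0, so ω_n = 18.55 rad/s and ζ = 32.2/(2·18.55) = 0.868.
%OS = 100·exp(−πζ/√(1−ζ²)) = 0.413%.

0.413%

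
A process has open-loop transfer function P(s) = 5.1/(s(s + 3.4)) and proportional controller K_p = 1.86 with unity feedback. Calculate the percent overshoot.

12.5%

The closed-loop denominator s² + 3.4s + 9.486 gives ω_n = √9.486 = 3.08 and ζ = 3.4/(2ω_n) = 0.552.
%OS = 100·exp(−πζ/√(1−ζ²)) = 100·exp(−π·0.552/√0.6953) = 12.5%.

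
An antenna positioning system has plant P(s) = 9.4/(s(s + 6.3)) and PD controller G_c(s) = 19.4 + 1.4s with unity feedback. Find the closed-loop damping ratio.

Forward path: (19.4 + 1.4s)·9.4/(s(s+6.3)). The closed-loop characteristic equation is s² + (6.3 + 9.4·1.4)s + 9.4·19.4 = 0.
That is s² + 19.46s + 182.4 = 0, so ω_n = 13.5 rad/s and ζ = 19.46/(2·13.5) = 0.7205.

ζ = 0.721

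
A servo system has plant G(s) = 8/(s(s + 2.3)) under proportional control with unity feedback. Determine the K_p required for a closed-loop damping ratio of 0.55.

K_p = 0.546

Closed-loop characteristic equation: s² + 2.3s + K_p·8 = 0.
So ω_n = √(8K_p) and 2ζω_n = 2.3, giving ζ = 2.3/(2√(8K_p)).
Setting ζ = 0.55: √(8K_p) = 2.3/(2·0.55) = 2.091, so K_p = 4.372/8 = 0.546.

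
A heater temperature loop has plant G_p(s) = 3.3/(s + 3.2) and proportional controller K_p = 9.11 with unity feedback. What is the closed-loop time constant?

τ = 0.0301 s

Closed-loop transfer function: T(s) = K_p·G_p(s)/(1 + K_p·G_p(s)) = 30.06/(s + 3.2 + 30.06) = 30.06/(s + 33.26).
Time constant τ = 1/33.26 = 0.0301 s.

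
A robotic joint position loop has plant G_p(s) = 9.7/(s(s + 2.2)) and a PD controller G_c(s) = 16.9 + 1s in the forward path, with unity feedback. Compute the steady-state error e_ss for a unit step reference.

0

The open loop G_c(s)G_p(s) has a pole at the origin (type 1), so the static position error constant is infinite and e_ss = 1/(1+∞) = 0.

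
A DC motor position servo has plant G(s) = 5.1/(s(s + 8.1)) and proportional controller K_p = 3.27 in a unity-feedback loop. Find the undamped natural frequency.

ω_n = 4.08 rad/s

With unity feedback the closed-loop characteristic equation is s² + 8.1s + 3.27·5.1 = s² + 8.1s + 16.68 = 0.
So ω_n² = 16.68 ⇒ ω_n = 4.084 rad/s, and ζ = 8.1/(2ω_n) = 0.992.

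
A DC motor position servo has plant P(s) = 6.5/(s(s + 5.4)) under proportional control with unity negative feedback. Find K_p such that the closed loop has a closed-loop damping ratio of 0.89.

Closed-loop characteristic equation: s² + 5.4s + K_p·6.5 = 0.
So ω_n = √(6.5K_p) and 2ζω_n = 5.4, giving ζ = 5.4/(2√(6.5K_p)).
Setting ζ = 0.89: √(6.5K_p) = 5.4/(2·0.89) = 3.034, so K_p = 9.203/6.5 = 1.42.

K_p = 1.42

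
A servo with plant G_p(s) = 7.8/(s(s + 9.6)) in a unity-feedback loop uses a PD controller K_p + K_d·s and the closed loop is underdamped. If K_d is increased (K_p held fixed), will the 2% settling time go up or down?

Characteristic equation s² + (9.6 + 7.8K_d)s + 7.8K_p = 0: raising K_d increases ζω_n = (9.6+7.8K_d)/2 while the loop stays underdamped, so T_s ≈ 4/(ζω_n) decreases.

decrease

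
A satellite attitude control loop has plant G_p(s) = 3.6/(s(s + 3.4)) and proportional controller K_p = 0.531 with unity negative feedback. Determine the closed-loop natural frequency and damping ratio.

ω_n = 1.38 rad/s, ζ = 1.23

The closed-loop denominator is s(s+3.4) + 0.531·3.6 = s² + 3.4s + 1.912.
Matching s² + 2ζω_n s + ω_n²: ω_n = √1.912 = 1.383 rad/s and 2ζω_n = 3.4, so ζ = 3.4/(2·1.383) = 1.23.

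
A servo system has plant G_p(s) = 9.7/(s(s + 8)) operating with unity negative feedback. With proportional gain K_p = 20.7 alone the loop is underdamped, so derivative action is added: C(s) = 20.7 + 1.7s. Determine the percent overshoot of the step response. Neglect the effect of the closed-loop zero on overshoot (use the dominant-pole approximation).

0.454%

Forward path: (20.7 + 1.7s)·9.7/(s(s+8)). The closed-loop characteristic equation is s² + (8 + 9.7·1.7)s + 9.7·20.7 = 0.
That is s² + 24.49s + 200.8 = 0, so ω_n = 14.17 rad/s and ζ = 24.49/(2·14.17) = 0.8641.
%OS = 100·exp(−πζ/√(1−ζ²)) = 0.454%.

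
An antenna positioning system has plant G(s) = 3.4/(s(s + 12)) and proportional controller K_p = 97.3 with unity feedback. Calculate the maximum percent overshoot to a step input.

The closed-loop denominator s² + 12s + 330.8 gives ω_n = √330.8 = 18.19 and ζ = 12/(2ω_n) = 0.3299.
%OS = 100·exp(−πζ/√(1−ζ²)) = 100·exp(−π·0.3299/√0.8912) = 33.4%.

33.4%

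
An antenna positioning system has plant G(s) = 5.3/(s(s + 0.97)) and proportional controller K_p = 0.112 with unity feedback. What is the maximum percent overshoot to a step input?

Closed-loop characteristic equation: s² + 0.97s + 0.5936 = 0, so ω_n = 0.7705 rad/s and ζ = 0.97/(2·0.7705) = 0.6295.
%OS = 100·exp(−πζ/√(1−ζ²)) = 100·exp(−π·0.6295/√0.6037) = 7.85%.

7.85%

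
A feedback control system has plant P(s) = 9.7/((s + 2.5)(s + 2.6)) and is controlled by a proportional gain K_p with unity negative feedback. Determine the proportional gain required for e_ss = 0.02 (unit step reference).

K_p = 32.8

The loop is type 0, so e_ss(step) = 1/(1 + K_pos) with K_pos = K_p·P(0).
P(0) = 1.492. Require 1/(1 + K_p·1.492) = 0.02, so 1 + 1.492·K_p = 50.
K_p = (50 − 1)/1.492 = 32.8.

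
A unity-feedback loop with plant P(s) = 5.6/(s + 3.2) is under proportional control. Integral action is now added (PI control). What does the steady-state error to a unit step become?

Adding integral action puts a pole at s = 0 in the forward path, raising the system type to 1; a type-1 loop has zero steady-state error to a step.

0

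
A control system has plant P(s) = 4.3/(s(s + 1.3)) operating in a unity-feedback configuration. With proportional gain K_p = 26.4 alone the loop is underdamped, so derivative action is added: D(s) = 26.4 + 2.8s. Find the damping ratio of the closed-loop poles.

ζ = 0.626

Forward path: (26.4 + 2.8s)·4.3/(s(s+1.3)). The closed-loop characteristic equation is s² + (1.3 + 4.3·2.8)s + 4.3·26.4 = 0.
That is s² + 13.34s + 113.5 = 0, so ω_n = 10.65 rad/s and ζ = 13.34/(2·10.65) = 0.626.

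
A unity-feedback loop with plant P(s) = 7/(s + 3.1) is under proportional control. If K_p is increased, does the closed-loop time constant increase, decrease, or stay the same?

The closed-loop bandwidth 3.1+K_p·7 grows with K_p, so τ shrinks.

decrease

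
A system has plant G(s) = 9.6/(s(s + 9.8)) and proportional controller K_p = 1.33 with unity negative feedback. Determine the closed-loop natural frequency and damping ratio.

ω_n = 3.57 rad/s, ζ = 1.37

1 + K_p·G(s) = 0 gives s² + 9.8s + 12.77 = 0.
Matching s² + 2ζω_n s + ω_n²: ω_n = √12.77 = 3.573 rad/s and 2ζω_n = 9.8, so ζ = 9.8/(2·3.573) = 1.37.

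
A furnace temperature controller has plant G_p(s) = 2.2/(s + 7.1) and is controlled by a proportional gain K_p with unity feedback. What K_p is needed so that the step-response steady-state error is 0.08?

K_p = 37.1

The loop is type 0, so e_ss(step) = 1/(1 + K_pos) with K_pos = K_p·G_p(0).
G_p(0) = 0.3099. Require 1/(1 + K_p·0.3099) = 0.08, so 1 + 0.3099·K_p = 12.5.
K_p = (12.5 − 1)/0.3099 = 37.1.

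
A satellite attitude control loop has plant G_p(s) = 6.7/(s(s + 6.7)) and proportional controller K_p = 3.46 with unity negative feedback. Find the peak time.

From 1 + K_pG_p(s) = 0: s² + 6.7s + 23.18 = 0 ⇒ ω_n = 4.815, ζ = 0.6958.
Damped frequency ω_d = ω_n√(1−ζ²) = 3.458 rad/s, so peak time T_p = π/ω_d = 0.908 s.

T_p = 0.908 s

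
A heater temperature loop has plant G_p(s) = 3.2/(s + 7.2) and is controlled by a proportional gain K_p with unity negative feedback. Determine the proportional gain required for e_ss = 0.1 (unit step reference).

K_p = 20.2

For a type-0 loop with proportional control, e_ss = 1/(1 + K_p·G_p(0)).
G_p(0) = 0.4444. Require 1/(1 + K_p·0.4444) = 0.1, so 1 + 0.4444·K_p = 10.
K_p = (10 − 1)/0.4444 = 20.2.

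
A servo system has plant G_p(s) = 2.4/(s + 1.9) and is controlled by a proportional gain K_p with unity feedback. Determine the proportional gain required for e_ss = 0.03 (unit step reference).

For a type-0 loop with proportional control, e_ss = 1/(1 + K_p·G_p(0)).
G_p(0) = 1.263. Require 1/(1 + K_p·1.263) = 0.03, so 1 + 1.263·K_p = 33.33.
K_p = (33.33 − 1)/1.263 = 25.6.

K_p = 25.6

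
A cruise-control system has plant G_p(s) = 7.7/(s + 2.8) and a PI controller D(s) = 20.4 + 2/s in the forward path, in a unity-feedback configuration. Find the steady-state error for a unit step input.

0

The open loop D(s)G_p(s) has a pole at the origin (type 1), so the static position error constant is infinite and e_ss = 1/(1+∞) = 0.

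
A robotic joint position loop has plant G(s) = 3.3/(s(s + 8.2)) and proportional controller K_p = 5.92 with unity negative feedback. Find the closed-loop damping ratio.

With unity feedback the closed-loop characteristic equation is s² + 8.2s + 5.92·3.3 = s² + 8.2s + 19.54 = 0.
Matching s² + 2ζω_n s + ω_n²: ω_n = √19.54 = 4.42 rad/s and 2ζω_n = 8.2, so ζ = 8.2/(2·4.42) = 0.928.

ζ = 0.928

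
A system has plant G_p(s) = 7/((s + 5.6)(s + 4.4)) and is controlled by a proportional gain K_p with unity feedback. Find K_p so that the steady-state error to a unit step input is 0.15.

For a type-0 loop with proportional control, e_ss = 1/(1 + K_p·G_p(0)).
G_p(0) = 0.2841. Require 1/(1 + K_p·0.2841) = 0.15, so 1 + 0.2841·K_p = 6.667.
K_p = (6.667 − 1)/0.2841 = 19.9.

K_p = 19.9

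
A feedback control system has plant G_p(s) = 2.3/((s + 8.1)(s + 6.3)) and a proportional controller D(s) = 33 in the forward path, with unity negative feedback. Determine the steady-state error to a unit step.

0.402

The loop is type 0. Static position error constant K_pos = D(0)·G_p(0) = 33·0.04507 = 1.487.
Steady-state error to a unit step: e_ss = 1/(1+K_pos) = 1/2.487 = 0.402.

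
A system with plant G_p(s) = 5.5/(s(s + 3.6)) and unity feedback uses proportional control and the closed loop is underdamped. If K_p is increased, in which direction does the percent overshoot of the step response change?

ζ = 3.6/(2√(5.5K_p)) decreases as K_p grows; lower damping means more overshoot.

increase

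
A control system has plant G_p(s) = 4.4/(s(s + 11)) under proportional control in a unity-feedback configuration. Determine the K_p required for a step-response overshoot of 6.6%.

From %OS = 100·exp(−πζ/√(1−ζ²)) = 6.6%, ζ = −ln(0.066)/√(π²+ln²(0.066)) = 0.6543.
Characteristic equation s² + 11s + 4.4K_p = 0 gives ζ = 11/(2√(4.4K_p)).
Setting ζ = 0.6543: √(4.4K_p) = 11/(2·0.6543) = 8.406, so K_p = 70.66/4.4 = 16.1.

K_p = 16.1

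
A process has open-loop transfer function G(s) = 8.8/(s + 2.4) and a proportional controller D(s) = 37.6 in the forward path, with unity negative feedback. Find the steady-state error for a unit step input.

0.0072

The loop is type 0. Static position error constant K_pos = D(0)·G(0) = 37.6·3.667 = 137.9.
Steady-state error to a unit step: e_ss = 1/(1+K_pos) = 1/138.9 = 0.0072.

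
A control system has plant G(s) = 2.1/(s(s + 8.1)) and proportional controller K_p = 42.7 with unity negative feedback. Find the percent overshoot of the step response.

22.6%

Closed-loop characteristic equation: s² + 8.1s + 89.67 = 0, so ω_n = 9.469 rad/s and ζ = 8.1/(2·9.469) = 0.4277.
%OS = 100·exp(−πζ/√(1−ζ²)) = 100·exp(−π·0.4277/√0.8171) = 22.6%.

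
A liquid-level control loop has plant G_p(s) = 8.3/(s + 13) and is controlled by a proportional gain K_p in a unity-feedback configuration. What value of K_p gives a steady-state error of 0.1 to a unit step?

K_p = 14.1

Steady-state error for a unit step on this type-0 loop is 1/(1 + K_p·G_p(0)).
G_p(0) = 0.6385. Require 1/(1 + K_p·0.6385) = 0.1, so 1 + 0.6385·K_p = 10.
K_p = (10 − 1)/0.6385 = 14.1.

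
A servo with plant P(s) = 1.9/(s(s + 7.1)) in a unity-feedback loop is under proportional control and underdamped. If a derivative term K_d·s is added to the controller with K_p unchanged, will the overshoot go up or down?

decrease

The derivative term adds K·K_d to the s-coefficient of the characteristic equation, raising 2ζω_n while ω_n is unchanged; ζ increases, so overshoot decreases.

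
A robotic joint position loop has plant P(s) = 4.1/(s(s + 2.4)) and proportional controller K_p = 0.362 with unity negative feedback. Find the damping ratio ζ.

1 + K_p·P(s) = 0 gives s² + 2.4s + 1.484 = 0.
Matching s² + 2ζω_n s + ω_n²: ω_n = √1.484 = 1.218 rad/s and 2ζω_n = 2.4, so ζ = 2.4/(2·1.218) = 0.985.

ζ = 0.985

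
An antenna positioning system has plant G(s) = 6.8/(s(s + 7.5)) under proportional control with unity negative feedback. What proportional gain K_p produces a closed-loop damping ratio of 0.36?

K_p = 16

Closed-loop characteristic equation: s² + 7.5s + K_p·6.8 = 0.
So ω_n = √(6.8K_p) and 2ζω_n = 7.5, giving ζ = 7.5/(2√(6.8K_p)).
Setting ζ = 0.36: √(6.8K_p) = 7.5/(2·0.36) = 10.42, so K_p = 108.5/6.8 = 16.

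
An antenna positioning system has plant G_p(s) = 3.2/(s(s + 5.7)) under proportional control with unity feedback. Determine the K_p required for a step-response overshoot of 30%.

K_p = 19.8

From %OS = 100·exp(−πζ/√(1−ζ²)) = 30%, ζ = −ln(0.3)/√(π²+ln²(0.3)) = 0.3579.
Characteristic equation s² + 5.7s + 3.2K_p = 0 gives ζ = 5.7/(2√(3.2K_p)).
Setting ζ = 0.3579: √(3.2K_p) = 5.7/(2·0.3579) = 7.964, so K_p = 63.43/3.2 = 19.8.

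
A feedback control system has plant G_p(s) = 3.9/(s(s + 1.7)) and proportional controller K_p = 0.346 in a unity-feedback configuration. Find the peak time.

Closed-loop characteristic equation: s² + 1.7s + 1.349 = 0, so ω_n = 1.162 rad/s and ζ = 1.7/(2·1.162) = 0.7317.
Damped frequency ω_d = ω_n√(1−ζ²) = 0.7918 rad/s, so peak time T_p = π/ω_d = 3.97 s.

T_p = 3.97 s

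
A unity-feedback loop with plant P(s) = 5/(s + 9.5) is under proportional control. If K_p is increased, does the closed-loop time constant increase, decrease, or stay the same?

decrease

The closed-loop bandwidth 9.5+K_p·5 grows with K_p, so τ shrinks.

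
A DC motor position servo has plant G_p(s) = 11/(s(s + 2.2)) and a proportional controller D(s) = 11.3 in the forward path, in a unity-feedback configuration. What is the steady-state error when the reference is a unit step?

The open loop D(s)G_p(s) has a pole at the origin (type 1), so the static position error constant is infinite and e_ss = 1/(1+∞) = 0.

0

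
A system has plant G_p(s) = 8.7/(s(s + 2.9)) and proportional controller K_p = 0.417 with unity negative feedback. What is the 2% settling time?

From 1 + K_pG_p(s) = 0: s² + 2.9s + 3.628 = 0 ⇒ ω_n = 1.905, ζ = 0.7613.
2% settling time T_s ≈ 4/(ζω_n) = 4/1.45 = 2.76 s.

T_s ≈ 2.76 s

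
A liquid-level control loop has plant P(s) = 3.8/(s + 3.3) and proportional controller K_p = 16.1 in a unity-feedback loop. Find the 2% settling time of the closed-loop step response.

T_s ≈ 0.062 s

Closed-loop transfer function: T(s) = K_p·P(s)/(1 + K_p·P(s)) = 61.18/(s + 3.3 + 61.18) = 61.18/(s + 64.48).
Time constant τ = 1/64.48 = 0.01551 s, so the 2% settling time is about 4τ = 0.062 s.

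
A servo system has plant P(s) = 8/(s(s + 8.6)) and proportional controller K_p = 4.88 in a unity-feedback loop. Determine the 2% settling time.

The closed-loop denominator s² + 8.6s + 39.04 gives ω_n = √39.04 = 6.248 and ζ = 8.6/(2ω_n) = 0.6882.
2% settling time T_s ≈ 4/(ζω_n) = 4/4.3 = 0.93 s.

T_s ≈ 0.93 s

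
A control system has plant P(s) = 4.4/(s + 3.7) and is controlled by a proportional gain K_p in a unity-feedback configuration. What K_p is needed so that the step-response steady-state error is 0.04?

The loop is type 0, so e_ss(step) = 1/(1 + K_pos) with K_pos = K_p·P(0).
P(0) = 1.189. Require 1/(1 + K_p·1.189) = 0.04, so 1 + 1.189·K_p = 25.
K_p = (25 − 1)/1.189 = 20.2.

K_p = 20.2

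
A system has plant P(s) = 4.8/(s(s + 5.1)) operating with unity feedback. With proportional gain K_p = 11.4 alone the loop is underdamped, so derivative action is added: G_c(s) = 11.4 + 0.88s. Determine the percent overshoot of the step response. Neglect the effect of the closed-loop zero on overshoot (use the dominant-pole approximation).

Forward path: (11.4 + 0.88s)·4.8/(s(s+5.1)). The closed-loop characteristic equation is s² + (5.1 + 4.8·0.88)s + 4.8·11.4 = 0.
That is s² + 9.324s + 54.72 = 0, so ω_n = 7.397 rad/s and ζ = 9.324/(2·7.397) = 0.6302.
%OS = 100·exp(−πζ/√(1−ζ²)) = 7.81%.

7.81%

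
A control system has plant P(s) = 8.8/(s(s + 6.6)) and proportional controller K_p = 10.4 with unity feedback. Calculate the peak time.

The closed-loop denominator s² + 6.6s + 91.52 gives ω_n = √91.52 = 9.567 and ζ = 6.6/(2ω_n) = 0.3449.
Damped frequency ω_d = ω_n√(1−ζ²) = 8.979 rad/s, so peak time T_p = π/ω_d = 0.35 s.

T_p = 0.35 s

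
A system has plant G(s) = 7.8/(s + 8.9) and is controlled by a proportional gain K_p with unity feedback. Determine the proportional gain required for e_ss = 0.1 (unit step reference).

For a type-0 loop with proportional control, e_ss = 1/(1 + K_p·G(0)).
G(0) = 0.8764. Require 1/(1 + K_p·0.8764) = 0.1, so 1 + 0.8764·K_p = 10.
K_p = (10 − 1)/0.8764 = 10.3.

K_p = 10.3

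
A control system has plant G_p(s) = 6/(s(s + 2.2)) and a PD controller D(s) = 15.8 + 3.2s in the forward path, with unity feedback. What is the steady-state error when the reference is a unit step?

0

The open loop D(s)G_p(s) has a pole at the origin (type 1), so the static position error constant is infinite and e_ss = 1/(1+∞) = 0.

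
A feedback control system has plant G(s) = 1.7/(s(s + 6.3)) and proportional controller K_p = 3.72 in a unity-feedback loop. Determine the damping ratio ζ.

ζ = 1.25

With unity feedback the closed-loop characteristic equation is s² + 6.3s + 3.72·1.7 = s² + 6.3s + 6.324 = 0.
Matching s² + 2ζω_n s + ω_n²: ω_n = √6.324 = 2.515 rad/s and 2ζω_n = 6.3, so ζ = 6.3/(2·2.515) = 1.25.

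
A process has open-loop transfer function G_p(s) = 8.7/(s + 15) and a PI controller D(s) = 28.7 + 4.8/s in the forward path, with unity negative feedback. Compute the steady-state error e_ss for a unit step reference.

The open loop D(s)G_p(s) has a pole at the origin (type 1), so the static position error constant is infinite and e_ss = 1/(1+∞) = 0.

0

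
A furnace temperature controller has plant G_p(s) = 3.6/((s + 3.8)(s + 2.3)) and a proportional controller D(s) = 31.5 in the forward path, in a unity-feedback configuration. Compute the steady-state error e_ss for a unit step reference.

0.0716

The loop is type 0. Static position error constant K_pos = D(0)·G_p(0) = 31.5·0.4119 = 12.97.
Steady-state error to a unit step: e_ss = 1/(1+K_pos) = 1/13.97 = 0.0716.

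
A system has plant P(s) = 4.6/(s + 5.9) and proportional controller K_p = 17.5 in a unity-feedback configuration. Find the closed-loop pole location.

Closed-loop transfer function: T(s) = K_p·P(s)/(1 + K_p·P(s)) = 80.5/(s + 5.9 + 80.5) = 80.5/(s + 86.4).
The closed-loop pole is at s = −86.4.

s = -86.4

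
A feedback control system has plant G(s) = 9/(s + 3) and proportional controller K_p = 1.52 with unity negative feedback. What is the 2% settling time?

Closed-loop transfer function: T(s) = K_p·G(s)/(1 + K_p·G(s)) = 13.68/(s + 3 + 13.68) = 13.68/(s + 16.68).
Time constant τ = 1/16.68 = 0.05995 s, so the 2% settling time is about 4τ = 0.24 s.

T_s ≈ 0.24 s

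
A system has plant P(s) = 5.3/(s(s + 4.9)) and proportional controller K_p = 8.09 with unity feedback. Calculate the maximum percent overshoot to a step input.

28.2%

The closed-loop denominator s² + 4.9s + 42.88 gives ω_n = √42.88 = 6.548 and ζ = 4.9/(2ω_n) = 0.3742.
%OS = 100·exp(−πζ/√(1−ζ²)) = 100·exp(−π·0.3742/√0.86) = 28.2%.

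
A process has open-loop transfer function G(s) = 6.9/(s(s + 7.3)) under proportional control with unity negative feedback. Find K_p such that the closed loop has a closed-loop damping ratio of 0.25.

K_p = 30.9

Closed-loop characteristic equation: s² + 7.3s + K_p·6.9 = 0.
So ω_n = √(6.9K_p) and 2ζω_n = 7.3, giving ζ = 7.3/(2√(6.9K_p)).
Setting ζ = 0.25: √(6.9K_p) = 7.3/(2·0.25) = 14.6, so K_p = 213.2/6.9 = 30.9.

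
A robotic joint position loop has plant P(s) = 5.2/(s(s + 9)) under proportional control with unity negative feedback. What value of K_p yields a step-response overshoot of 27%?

K_p = 26.3

From %OS = 100·exp(−πζ/√(1−ζ²)) = 27%, ζ = −ln(0.27)/√(π²+ln²(0.27)) = 0.3847.
Characteristic equation s² + 9s + 5.2K_p = 0 gives ζ = 9/(2√(5.2K_p)).
Setting ζ = 0.3847: √(5.2K_p) = 9/(2·0.3847) = 11.7, so K_p = 136.8/5.2 = 26.3.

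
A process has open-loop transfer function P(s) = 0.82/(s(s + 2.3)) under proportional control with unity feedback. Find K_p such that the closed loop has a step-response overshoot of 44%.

K_p = 25.2

From %OS = 100·exp(−πζ/√(1−ζ²)) = 44%, ζ = −ln(0.44)/√(π²+ln²(0.44)) = 0.2528.
Characteristic equation s² + 2.3s + 0.82K_p = 0 gives ζ = 2.3/(2√(0.82K_p)).
Setting ζ = 0.2528: √(0.82K_p) = 2.3/(2·0.2528) = 4.548, so K_p = 20.69/0.82 = 25.2.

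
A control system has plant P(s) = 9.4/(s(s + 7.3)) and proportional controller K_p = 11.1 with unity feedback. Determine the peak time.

Closed-loop characteristic equation: s² + 7.3s + 104.3 = 0, so ω_n = 10.21 rad/s and ζ = 7.3/(2·10.21) = 0.3573.
Damped frequency ω_d = ω_n√(1−ζ²) = 9.54 rad/s, so peak time T_p = π/ω_d = 0.329 s.

T_p = 0.329 s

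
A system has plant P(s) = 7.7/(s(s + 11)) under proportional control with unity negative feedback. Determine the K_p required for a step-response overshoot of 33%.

K_p = 35.5

From %OS = 100·exp(−πζ/√(1−ζ²)) = 33%, ζ = −ln(0.33)/√(π²+ln²(0.33)) = 0.3328.
Characteristic equation s² + 11s + 7.7K_p = 0 gives ζ = 11/(2√(7.7K_p)).
Setting ζ = 0.3328: √(7.7K_p) = 11/(2·0.3328) = 16.53, so K_p = 273.1/7.7 = 35.5.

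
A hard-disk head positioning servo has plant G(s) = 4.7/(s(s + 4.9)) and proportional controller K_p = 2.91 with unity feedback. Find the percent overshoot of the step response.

6.21%

From 1 + K_pG(s) = 0: s² + 4.9s + 13.68 = 0 ⇒ ω_n = 3.698, ζ = 0.6625.
%OS = 100·exp(−πζ/√(1−ζ²)) = 100·exp(−π·0.6625/√0.5611) = 6.21%.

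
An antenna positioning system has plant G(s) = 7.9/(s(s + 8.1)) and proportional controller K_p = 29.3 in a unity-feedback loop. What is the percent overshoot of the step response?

42%

The closed-loop denominator s² + 8.1s + 231.5 gives ω_n = √231.5 = 15.21 and ζ = 8.1/(2ω_n) = 0.2662.
%OS = 100·exp(−πζ/√(1−ζ²)) = 100·exp(−π·0.2662/√0.9291) = 42%.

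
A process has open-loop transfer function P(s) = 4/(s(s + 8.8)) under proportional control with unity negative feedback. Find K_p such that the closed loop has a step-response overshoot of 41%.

From %OS = 100·exp(−πζ/√(1−ζ²)) = 41%, ζ = −ln(0.41)/√(π²+ln²(0.41)) = 0.273.
Characteristic equation s² + 8.8s + 4K_p = 0 gives ζ = 8.8/(2√(4K_p)).
Setting ζ = 0.273: √(4K_p) = 8.8/(2·0.273) = 16.12, so K_p = 259.7/4 = 64.9.

K_p = 64.9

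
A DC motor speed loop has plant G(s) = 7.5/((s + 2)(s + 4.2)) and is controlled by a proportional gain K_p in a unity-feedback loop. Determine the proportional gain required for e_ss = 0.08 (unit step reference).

Steady-state error for a unit step on this type-0 loop is 1/(1 + K_p·G(0)).
G(0) = 0.8929. Require 1/(1 + K_p·0.8929) = 0.08, so 1 + 0.8929·K_p = 12.5.
K_p = (12.5 − 1)/0.8929 = 12.9.

K_p = 12.9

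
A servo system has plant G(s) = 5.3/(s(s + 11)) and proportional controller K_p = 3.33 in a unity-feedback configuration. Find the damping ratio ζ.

1 + K_p·G(s) = 0 gives s² + 11s + 17.65 = 0.
So ω_n² = 17.65 ⇒ ω_n = 4.201 rad/s, and ζ = 11/(2ω_n) = 1.31.

ζ = 1.31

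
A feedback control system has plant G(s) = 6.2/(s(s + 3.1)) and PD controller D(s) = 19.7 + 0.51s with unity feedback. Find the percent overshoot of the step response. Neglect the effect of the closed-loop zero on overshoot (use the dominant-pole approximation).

Forward path: (19.7 + 0.51s)·6.2/(s(s+3.1)). The closed-loop characteristic equation is s² + (3.1 + 6.2·0.51)s + 6.2·19.7 = 0.
That is s² + 6.262s + 122.1 = 0, so ω_n = 11.05 rad/s and ζ = 6.262/(2·11.05) = 0.2833.
%OS = 100·exp(−πζ/√(1−ζ²)) = 39.5%.

39.5%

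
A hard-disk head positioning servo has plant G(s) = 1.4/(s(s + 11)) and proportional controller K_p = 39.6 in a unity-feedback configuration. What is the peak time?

Closed-loop characteristic equation: s² + 11s + 55.44 = 0, so ω_n = 7.446 rad/s and ζ = 11/(2·7.446) = 0.7387.
Damped frequency ω_d = ω_n√(1−ζ²) = 5.019 rad/s, so peak time T_p = π/ω_d = 0.626 s.

T_p = 0.626 s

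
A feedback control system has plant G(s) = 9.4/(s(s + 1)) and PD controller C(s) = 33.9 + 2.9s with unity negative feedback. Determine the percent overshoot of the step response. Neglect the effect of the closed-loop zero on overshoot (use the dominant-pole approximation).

Forward path: (33.9 + 2.9s)·9.4/(s(s+1)). The closed-loop characteristic equation is s² + (1 + 9.4·2.9)s + 9.4·33.9 = 0.
That is s² + 28.26s + 318.7 = 0, so ω_n = 17.85 rad/s and ζ = 28.26/(2·17.85) = 0.7916.
%OS = 100·exp(−πζ/√(1−ζ²)) = 1.71%.

1.71%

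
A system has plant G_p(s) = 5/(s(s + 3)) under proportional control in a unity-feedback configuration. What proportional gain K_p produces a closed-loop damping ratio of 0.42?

Closed-loop characteristic equation: s² + 3s + K_p·5 = 0.
So ω_n = √(5K_p) and 2ζω_n = 3, giving ζ = 3/(2√(5K_p)).
Setting ζ = 0.42: √(5K_p) = 3/(2·0.42) = 3.571, so K_p = 12.76/5 = 2.55.

K_p = 2.55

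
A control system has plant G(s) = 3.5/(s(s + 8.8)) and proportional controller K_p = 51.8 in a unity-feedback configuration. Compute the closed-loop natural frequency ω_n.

ω_n = 13.5 rad/s

The closed-loop denominator is s(s+8.8) + 51.8·3.5 = s² + 8.8s + 181.3.
Matching s² + 2ζω_n s + ω_n²: ω_n = √181.3 = 13.46 rad/s and 2ζω_n = 8.8, so ζ = 8.8/(2·13.46) = 0.327.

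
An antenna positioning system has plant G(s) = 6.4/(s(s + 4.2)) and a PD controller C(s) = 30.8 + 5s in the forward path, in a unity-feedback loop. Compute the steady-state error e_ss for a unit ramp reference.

0.0213

The loop has one pole at the origin (type 1). Velocity error constant K_v = lim_{s→0} s·C(s)G(s) = 30.8·6.4/4.2 = 46.93.
Steady-state error to a unit ramp: e_ss = 1/K_v = 0.0213.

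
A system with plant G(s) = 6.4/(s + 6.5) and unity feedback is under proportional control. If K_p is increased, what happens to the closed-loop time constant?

decrease

The closed-loop bandwidth 6.5+K_p·6.4 grows with K_p, so τ shrinks.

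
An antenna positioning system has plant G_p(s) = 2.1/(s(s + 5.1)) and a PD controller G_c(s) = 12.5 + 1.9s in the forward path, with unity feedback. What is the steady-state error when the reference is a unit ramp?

The loop has one pole at the origin (type 1). Velocity error constant K_v = lim_{s→0} s·G_c(s)G_p(s) = 12.5·2.1/5.1 = 5.147.
Steady-state error to a unit ramp: e_ss = 1/K_v = 0.194.

0.194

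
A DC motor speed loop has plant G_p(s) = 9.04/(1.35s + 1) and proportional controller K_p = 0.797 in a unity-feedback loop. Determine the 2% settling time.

Closed loop: T(s) = K_p·G_p/(1+K_p·G_p) = 7.205/(1.35s + 1 + 7.205), with pole at s = −(1 + 7.205)/1.35 = −6.078.
τ = 1/6.078 = 0.1645 s, so 2% settling time ≈ 4τ = 0.658 s.

T_s ≈ 0.658 s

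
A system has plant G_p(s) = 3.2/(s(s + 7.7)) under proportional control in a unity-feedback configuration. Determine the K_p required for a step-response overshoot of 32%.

K_p = 39.8

From %OS = 100·exp(−πζ/√(1−ζ²)) = 32%, ζ = −ln(0.32)/√(π²+ln²(0.32)) = 0.341.
Characteristic equation s² + 7.7s + 3.2K_p = 0 gives ζ = 7.7/(2√(3.2K_p)).
Setting ζ = 0.341: √(3.2K_p) = 7.7/(2·0.341) = 11.29, so K_p = 127.5/3.2 = 39.8.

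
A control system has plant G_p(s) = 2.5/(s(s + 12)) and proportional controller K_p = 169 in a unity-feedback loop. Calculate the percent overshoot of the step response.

38.3%

Closed-loop characteristic equation: s² + 12s + 422.5 = 0, so ω_n = 20.55 rad/s and ζ = 12/(2·20.55) = 0.2919.
%OS = 100·exp(−πζ/√(1−ζ²)) = 100·exp(−π·0.2919/√0.9148) = 38.3%.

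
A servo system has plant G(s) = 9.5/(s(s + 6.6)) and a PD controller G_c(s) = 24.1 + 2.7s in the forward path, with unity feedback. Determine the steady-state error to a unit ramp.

The loop has one pole at the origin (type 1). Velocity error constant K_v = lim_{s→0} s·G_c(s)G(s) = 24.1·9.5/6.6 = 34.69.
Steady-state error to a unit ramp: e_ss = 1/K_v = 0.0288.

0.0288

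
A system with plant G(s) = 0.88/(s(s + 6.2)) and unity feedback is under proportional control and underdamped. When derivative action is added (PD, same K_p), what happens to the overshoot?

The derivative term adds K·K_d to the s-coefficient of the characteristic equation, raising 2ζω_n while ω_n is unchanged; ζ increases, so overshoot decreases.

decrease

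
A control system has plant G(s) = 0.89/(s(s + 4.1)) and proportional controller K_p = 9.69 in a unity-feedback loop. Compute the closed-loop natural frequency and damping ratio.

1 + K_p·G(s) = 0 gives s² + 4.1s + 8.624 = 0.
So ω_n² = 8.624 ⇒ ω_n = 2.937 rad/s, and ζ = 4.1/(2ω_n) = 0.698.

ω_n = 2.94 rad/s, ζ = 0.698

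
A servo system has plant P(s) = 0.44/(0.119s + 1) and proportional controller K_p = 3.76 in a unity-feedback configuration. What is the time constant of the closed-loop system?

Closed loop: T(s) = K_p·P/(1+K_p·P) = 1.654/(0.119s + 1 + 1.654), with pole at s = −(1 + 1.654)/0.119 = −22.31.
Closed-loop time constant τ = 1/22.31 = 0.0448 s.

τ = 0.0448 s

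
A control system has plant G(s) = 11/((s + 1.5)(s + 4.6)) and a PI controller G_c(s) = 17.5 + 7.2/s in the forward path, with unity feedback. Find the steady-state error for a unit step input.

0

The open loop G_c(s)G(s) has a pole at the origin (type 1), so the static position error constant is infinite and e_ss = 1/(1+∞) = 0.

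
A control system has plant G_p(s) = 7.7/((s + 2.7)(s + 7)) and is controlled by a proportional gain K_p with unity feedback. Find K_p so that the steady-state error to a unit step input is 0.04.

The loop is type 0, so e_ss(step) = 1/(1 + K_pos) with K_pos = K_p·G_p(0).
G_p(0) = 0.4074. Require 1/(1 + K_p·0.4074) = 0.04, so 1 + 0.4074·K_p = 25.
K_p = (25 − 1)/0.4074 = 58.9.

K_p = 58.9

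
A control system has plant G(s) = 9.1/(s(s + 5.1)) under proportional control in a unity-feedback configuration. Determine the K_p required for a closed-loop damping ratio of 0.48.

K_p = 3.1

Closed-loop characteristic equation: s² + 5.1s + K_p·9.1 = 0.
So ω_n = √(9.1K_p) and 2ζω_n = 5.1, giving ζ = 5.1/(2√(9.1K_p)).
Setting ζ = 0.48: √(9.1K_p) = 5.1/(2·0.48) = 5.312, so K_p = 28.22/9.1 = 3.1.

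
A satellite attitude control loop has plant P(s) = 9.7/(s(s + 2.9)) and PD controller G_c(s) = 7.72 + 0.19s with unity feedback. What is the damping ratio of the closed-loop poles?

ζ = 0.274

Forward path: (7.72 + 0.19s)·9.7/(s(s+2.9)). The closed-loop characteristic equation is s² + (2.9 + 9.7·0.19)s + 9.7·7.72 = 0.
That is s² + 4.743s + 74.88 = 0, so ω_n = 8.654 rad/s and ζ = 4.743/(2·8.654) = 0.274.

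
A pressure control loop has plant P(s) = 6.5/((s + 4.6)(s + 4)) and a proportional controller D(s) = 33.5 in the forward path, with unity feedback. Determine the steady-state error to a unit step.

The loop is type 0. Static position error constant K_pos = D(0)·P(0) = 33.5·0.3533 = 11.83.
Steady-state error to a unit step: e_ss = 1/(1+K_pos) = 1/12.83 = 0.0779.

0.0779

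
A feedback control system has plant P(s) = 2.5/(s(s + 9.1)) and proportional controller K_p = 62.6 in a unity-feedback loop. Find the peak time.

T_p = 0.27 s

The closed-loop denominator s² + 9.1s + 156.5 gives ω_n = √156.5 = 12.51 and ζ = 9.1/(2ω_n) = 0.3637.
Damped frequency ω_d = ω_n√(1−ζ²) = 11.65 rad/s, so peak time T_p = π/ω_d = 0.27 s.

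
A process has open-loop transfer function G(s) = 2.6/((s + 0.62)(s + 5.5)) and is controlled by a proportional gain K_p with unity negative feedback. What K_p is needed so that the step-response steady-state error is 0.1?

For a type-0 loop with proportional control, e_ss = 1/(1 + K_p·G(0)).
G(0) = 0.7625. Require 1/(1 + K_p·0.7625) = 0.1, so 1 + 0.7625·K_p = 10.
K_p = (10 − 1)/0.7625 = 11.8.

K_p = 11.8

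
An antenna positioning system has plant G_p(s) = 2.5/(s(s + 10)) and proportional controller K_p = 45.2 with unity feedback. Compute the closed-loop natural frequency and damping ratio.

ω_n = 10.6 rad/s, ζ = 0.47

The closed-loop denominator is s(s+10) + 45.2·2.5 = s² + 10s + 113.
Matching s² + 2ζω_n s + ω_n²: ω_n = √113 = 10.63 rad/s and 2ζω_n = 10, so ζ = 10/(2·10.63) = 0.47.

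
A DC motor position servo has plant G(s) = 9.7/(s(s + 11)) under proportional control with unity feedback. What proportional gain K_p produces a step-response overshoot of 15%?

From %OS = 100·exp(−πζ/√(1−ζ²)) = 15%, ζ = −ln(0.15)/√(π²+ln²(0.15)) = 0.5169.
Characteristic equation s² + 11s + 9.7K_p = 0 gives ζ = 11/(2√(9.7K_p)).
Setting ζ = 0.5169: √(9.7K_p) = 11/(2·0.5169) = 10.64, so K_p = 113.2/9.7 = 11.7.

K_p = 11.7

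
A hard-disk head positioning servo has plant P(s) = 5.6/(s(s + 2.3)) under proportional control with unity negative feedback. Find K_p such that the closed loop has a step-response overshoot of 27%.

K_p = 1.6

From %OS = 100·exp(−πζ/√(1−ζ²)) = 27%, ζ = −ln(0.27)/√(π²+ln²(0.27)) = 0.3847.
Characteristic equation s² + 2.3s + 5.6K_p = 0 gives ζ = 2.3/(2√(5.6K_p)).
Setting ζ = 0.3847: √(5.6K_p) = 2.3/(2·0.3847) = 2.989, so K_p = 8.936/5.6 = 1.6.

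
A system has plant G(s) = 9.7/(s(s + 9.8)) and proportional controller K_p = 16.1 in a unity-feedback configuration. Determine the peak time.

Closed-loop characteristic equation: s² + 9.8s + 156.2 = 0, so ω_n = 12.5 rad/s and ζ = 9.8/(2·12.5) = 0.3921.
Damped frequency ω_d = ω_n√(1−ζ²) = 11.5 rad/s, so peak time T_p = π/ω_d = 0.273 s.

T_p = 0.273 s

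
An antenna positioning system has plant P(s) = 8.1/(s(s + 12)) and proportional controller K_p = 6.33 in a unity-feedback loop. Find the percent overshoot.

0.804%

The closed-loop denominator s² + 12s + 51.27 gives ω_n = √51.27 = 7.161 and ζ = 12/(2ω_n) = 0.8379.
%OS = 100·exp(−πζ/√(1−ζ²)) = 100·exp(−π·0.8379/√0.2979) = 0.804%.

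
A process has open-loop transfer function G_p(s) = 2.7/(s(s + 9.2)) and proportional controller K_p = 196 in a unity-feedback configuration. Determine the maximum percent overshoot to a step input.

The closed-loop denominator s² + 9.2s + 529.2 gives ω_n = √529.2 = 23 and ζ = 9.2/(2ω_n) = 0.2.
%OS = 100·exp(−πζ/√(1−ζ²)) = 100·exp(−π·0.2/√0.96) = 52.7%.

52.7%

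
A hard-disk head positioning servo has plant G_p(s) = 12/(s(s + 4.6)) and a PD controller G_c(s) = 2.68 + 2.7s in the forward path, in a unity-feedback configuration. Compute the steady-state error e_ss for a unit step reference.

The open loop G_c(s)G_p(s) has a pole at the origin (type 1), so the static position error constant is infinite and e_ss = 1/(1+∞) = 0.

0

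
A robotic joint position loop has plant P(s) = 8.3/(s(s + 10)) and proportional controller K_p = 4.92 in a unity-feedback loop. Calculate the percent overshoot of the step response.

1.93%

From 1 + K_pP(s) = 0: s² + 10s + 40.84 = 0 ⇒ ω_n = 6.39, ζ = 0.7824.
%OS = 100·exp(−πζ/√(1−ζ²)) = 100·exp(−π·0.7824/√0.3878) = 1.93%.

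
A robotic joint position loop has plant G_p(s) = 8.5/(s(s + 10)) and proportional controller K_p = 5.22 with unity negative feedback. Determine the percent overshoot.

The closed-loop denominator s² + 10s + 44.37 gives ω_n = √44.37 = 6.661 and ζ = 10/(2ω_n) = 0.7506.
%OS = 100·exp(−πζ/√(1−ζ²)) = 100·exp(−π·0.7506/√0.4366) = 2.82%.

2.82%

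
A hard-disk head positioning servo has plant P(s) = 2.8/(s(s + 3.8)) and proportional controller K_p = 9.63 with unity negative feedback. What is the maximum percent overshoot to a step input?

29.1%

From 1 + K_pP(s) = 0: s² + 3.8s + 26.96 = 0 ⇒ ω_n = 5.193, ζ = 0.3659.
%OS = 100·exp(−πζ/√(1−ζ²)) = 100·exp(−π·0.3659/√0.8661) = 29.1%.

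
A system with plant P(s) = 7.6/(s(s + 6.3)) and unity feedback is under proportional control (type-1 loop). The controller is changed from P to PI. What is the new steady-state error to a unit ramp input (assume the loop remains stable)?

The integrator raises the loop to type 2, so K_v → ∞ and e_ss to a ramp is zero.

0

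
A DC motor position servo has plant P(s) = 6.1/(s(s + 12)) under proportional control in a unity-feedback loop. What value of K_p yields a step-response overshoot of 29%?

From %OS = 100·exp(−πζ/√(1−ζ²)) = 29%, ζ = −ln(0.29)/√(π²+ln²(0.29)) = 0.3666.
Characteristic equation s² + 12s + 6.1K_p = 0 gives ζ = 12/(2√(6.1K_p)).
Setting ζ = 0.3666: √(6.1K_p) = 12/(2·0.3666) = 16.37, so K_p = 267.9/6.1 = 43.9.

K_p = 43.9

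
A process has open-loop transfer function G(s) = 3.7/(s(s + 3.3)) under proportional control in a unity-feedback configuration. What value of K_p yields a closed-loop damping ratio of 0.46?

K_p = 3.48

Closed-loop characteristic equation: s² + 3.3s + K_p·3.7 = 0.
So ω_n = √(3.7K_p) and 2ζω_n = 3.3, giving ζ = 3.3/(2√(3.7K_p)).
Setting ζ = 0.46: √(3.7K_p) = 3.3/(2·0.46) = 3.587, so K_p = 12.87/3.7 = 3.48.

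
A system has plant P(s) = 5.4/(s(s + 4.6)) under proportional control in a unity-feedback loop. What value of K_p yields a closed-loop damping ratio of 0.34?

Closed-loop characteristic equation: s² + 4.6s + K_p·5.4 = 0.
So ω_n = √(5.4K_p) and 2ζω_n = 4.6, giving ζ = 4.6/(2√(5.4K_p)).
Setting ζ = 0.34: √(5.4K_p) = 4.6/(2·0.34) = 6.765, so K_p = 45.76/5.4 = 8.47.

K_p = 8.47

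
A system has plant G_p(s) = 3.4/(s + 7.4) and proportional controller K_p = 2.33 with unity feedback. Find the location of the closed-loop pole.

Closed-loop transfer function: T(s) = K_p·G_p(s)/(1 + K_p·G_p(s)) = 7.922/(s + 7.4 + 7.922) = 7.922/(s + 15.32).
The closed-loop pole is at s = −15.32.

s = -15.32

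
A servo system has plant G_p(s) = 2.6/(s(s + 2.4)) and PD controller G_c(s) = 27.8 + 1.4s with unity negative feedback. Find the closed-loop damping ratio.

Forward path: (27.8 + 1.4s)·2.6/(s(s+2.4)). The closed-loop characteristic equation is s² + (2.4 + 2.6·1.4)s + 2.6·27.8 = 0.
That is s² + 6.04s + 72.28 = 0, so ω_n = 8.502 rad/s and ζ = 6.04/(2·8.502) = 0.3552.

ζ = 0.355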